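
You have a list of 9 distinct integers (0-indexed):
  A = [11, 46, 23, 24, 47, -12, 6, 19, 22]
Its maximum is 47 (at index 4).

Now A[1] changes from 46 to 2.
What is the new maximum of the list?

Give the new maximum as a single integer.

Answer: 47

Derivation:
Old max = 47 (at index 4)
Change: A[1] 46 -> 2
Changed element was NOT the old max.
  New max = max(old_max, new_val) = max(47, 2) = 47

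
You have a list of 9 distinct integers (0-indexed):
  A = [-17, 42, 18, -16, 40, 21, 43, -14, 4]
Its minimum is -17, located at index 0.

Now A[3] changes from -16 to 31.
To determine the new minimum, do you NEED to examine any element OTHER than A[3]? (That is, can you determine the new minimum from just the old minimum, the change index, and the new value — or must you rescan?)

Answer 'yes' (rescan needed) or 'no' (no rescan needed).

Old min = -17 at index 0
Change at index 3: -16 -> 31
Index 3 was NOT the min. New min = min(-17, 31). No rescan of other elements needed.
Needs rescan: no

Answer: no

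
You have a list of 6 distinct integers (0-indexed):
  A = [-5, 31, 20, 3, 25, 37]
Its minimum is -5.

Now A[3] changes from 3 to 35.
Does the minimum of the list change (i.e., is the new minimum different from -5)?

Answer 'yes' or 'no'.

Answer: no

Derivation:
Old min = -5
Change: A[3] 3 -> 35
Changed element was NOT the min; min changes only if 35 < -5.
New min = -5; changed? no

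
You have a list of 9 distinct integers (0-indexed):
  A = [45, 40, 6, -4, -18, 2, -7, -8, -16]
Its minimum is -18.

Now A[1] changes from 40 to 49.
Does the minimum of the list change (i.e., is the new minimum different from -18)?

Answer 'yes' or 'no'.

Answer: no

Derivation:
Old min = -18
Change: A[1] 40 -> 49
Changed element was NOT the min; min changes only if 49 < -18.
New min = -18; changed? no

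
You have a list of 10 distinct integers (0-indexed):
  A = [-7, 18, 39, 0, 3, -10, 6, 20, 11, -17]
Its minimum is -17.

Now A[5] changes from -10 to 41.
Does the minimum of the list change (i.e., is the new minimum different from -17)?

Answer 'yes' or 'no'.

Old min = -17
Change: A[5] -10 -> 41
Changed element was NOT the min; min changes only if 41 < -17.
New min = -17; changed? no

Answer: no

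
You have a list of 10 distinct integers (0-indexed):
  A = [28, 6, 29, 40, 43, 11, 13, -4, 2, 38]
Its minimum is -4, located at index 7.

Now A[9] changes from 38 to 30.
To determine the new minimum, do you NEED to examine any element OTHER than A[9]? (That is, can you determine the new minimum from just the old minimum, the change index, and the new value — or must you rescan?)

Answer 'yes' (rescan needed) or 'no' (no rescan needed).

Old min = -4 at index 7
Change at index 9: 38 -> 30
Index 9 was NOT the min. New min = min(-4, 30). No rescan of other elements needed.
Needs rescan: no

Answer: no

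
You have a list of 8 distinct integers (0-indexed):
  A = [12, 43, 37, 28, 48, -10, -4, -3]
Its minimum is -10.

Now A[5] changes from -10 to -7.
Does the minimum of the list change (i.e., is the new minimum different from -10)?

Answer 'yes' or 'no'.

Answer: yes

Derivation:
Old min = -10
Change: A[5] -10 -> -7
Changed element was the min; new min must be rechecked.
New min = -7; changed? yes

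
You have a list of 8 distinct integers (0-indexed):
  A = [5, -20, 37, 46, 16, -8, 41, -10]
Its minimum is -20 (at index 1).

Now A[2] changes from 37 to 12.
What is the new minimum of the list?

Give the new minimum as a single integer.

Answer: -20

Derivation:
Old min = -20 (at index 1)
Change: A[2] 37 -> 12
Changed element was NOT the old min.
  New min = min(old_min, new_val) = min(-20, 12) = -20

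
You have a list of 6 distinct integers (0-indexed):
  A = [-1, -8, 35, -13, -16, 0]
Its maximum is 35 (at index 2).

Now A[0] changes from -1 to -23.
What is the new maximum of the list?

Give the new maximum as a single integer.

Old max = 35 (at index 2)
Change: A[0] -1 -> -23
Changed element was NOT the old max.
  New max = max(old_max, new_val) = max(35, -23) = 35

Answer: 35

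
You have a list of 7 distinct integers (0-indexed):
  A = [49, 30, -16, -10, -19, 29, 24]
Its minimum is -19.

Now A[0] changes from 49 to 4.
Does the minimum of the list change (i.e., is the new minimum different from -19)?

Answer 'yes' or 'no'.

Old min = -19
Change: A[0] 49 -> 4
Changed element was NOT the min; min changes only if 4 < -19.
New min = -19; changed? no

Answer: no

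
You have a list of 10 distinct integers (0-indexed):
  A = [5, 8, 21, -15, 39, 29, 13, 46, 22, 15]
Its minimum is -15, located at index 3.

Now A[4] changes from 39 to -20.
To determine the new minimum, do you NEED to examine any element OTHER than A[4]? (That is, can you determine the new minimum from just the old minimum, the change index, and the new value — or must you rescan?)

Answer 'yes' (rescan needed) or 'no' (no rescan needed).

Answer: no

Derivation:
Old min = -15 at index 3
Change at index 4: 39 -> -20
Index 4 was NOT the min. New min = min(-15, -20). No rescan of other elements needed.
Needs rescan: no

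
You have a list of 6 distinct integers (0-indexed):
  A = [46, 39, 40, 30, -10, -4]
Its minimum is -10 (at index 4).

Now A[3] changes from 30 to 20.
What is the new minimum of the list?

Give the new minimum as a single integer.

Answer: -10

Derivation:
Old min = -10 (at index 4)
Change: A[3] 30 -> 20
Changed element was NOT the old min.
  New min = min(old_min, new_val) = min(-10, 20) = -10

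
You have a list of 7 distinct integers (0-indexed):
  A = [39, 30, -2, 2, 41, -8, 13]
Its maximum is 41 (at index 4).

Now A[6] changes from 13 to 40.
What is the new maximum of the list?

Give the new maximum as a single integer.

Answer: 41

Derivation:
Old max = 41 (at index 4)
Change: A[6] 13 -> 40
Changed element was NOT the old max.
  New max = max(old_max, new_val) = max(41, 40) = 41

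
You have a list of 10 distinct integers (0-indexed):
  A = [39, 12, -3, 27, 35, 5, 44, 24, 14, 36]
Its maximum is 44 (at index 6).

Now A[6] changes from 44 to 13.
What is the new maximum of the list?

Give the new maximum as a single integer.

Old max = 44 (at index 6)
Change: A[6] 44 -> 13
Changed element WAS the max -> may need rescan.
  Max of remaining elements: 39
  New max = max(13, 39) = 39

Answer: 39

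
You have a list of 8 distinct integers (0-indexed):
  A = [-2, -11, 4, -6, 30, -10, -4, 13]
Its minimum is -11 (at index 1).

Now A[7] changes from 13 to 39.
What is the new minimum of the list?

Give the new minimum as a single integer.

Old min = -11 (at index 1)
Change: A[7] 13 -> 39
Changed element was NOT the old min.
  New min = min(old_min, new_val) = min(-11, 39) = -11

Answer: -11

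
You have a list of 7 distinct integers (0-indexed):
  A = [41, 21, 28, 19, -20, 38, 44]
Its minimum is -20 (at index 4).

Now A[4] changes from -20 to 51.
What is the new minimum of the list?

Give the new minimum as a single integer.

Old min = -20 (at index 4)
Change: A[4] -20 -> 51
Changed element WAS the min. Need to check: is 51 still <= all others?
  Min of remaining elements: 19
  New min = min(51, 19) = 19

Answer: 19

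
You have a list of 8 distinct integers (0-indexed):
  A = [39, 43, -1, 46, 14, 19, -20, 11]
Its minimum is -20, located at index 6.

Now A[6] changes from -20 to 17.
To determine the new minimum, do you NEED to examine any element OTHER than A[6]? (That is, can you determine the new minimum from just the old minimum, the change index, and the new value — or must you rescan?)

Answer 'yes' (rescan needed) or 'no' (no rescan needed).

Old min = -20 at index 6
Change at index 6: -20 -> 17
Index 6 WAS the min and new value 17 > old min -20. Must rescan other elements to find the new min.
Needs rescan: yes

Answer: yes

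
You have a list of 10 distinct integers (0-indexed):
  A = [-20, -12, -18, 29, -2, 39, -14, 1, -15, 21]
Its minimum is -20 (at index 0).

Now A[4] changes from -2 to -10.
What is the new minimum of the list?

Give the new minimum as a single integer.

Answer: -20

Derivation:
Old min = -20 (at index 0)
Change: A[4] -2 -> -10
Changed element was NOT the old min.
  New min = min(old_min, new_val) = min(-20, -10) = -20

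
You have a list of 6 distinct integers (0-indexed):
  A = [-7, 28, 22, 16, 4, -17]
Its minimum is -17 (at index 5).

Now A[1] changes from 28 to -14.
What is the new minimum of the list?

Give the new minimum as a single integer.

Answer: -17

Derivation:
Old min = -17 (at index 5)
Change: A[1] 28 -> -14
Changed element was NOT the old min.
  New min = min(old_min, new_val) = min(-17, -14) = -17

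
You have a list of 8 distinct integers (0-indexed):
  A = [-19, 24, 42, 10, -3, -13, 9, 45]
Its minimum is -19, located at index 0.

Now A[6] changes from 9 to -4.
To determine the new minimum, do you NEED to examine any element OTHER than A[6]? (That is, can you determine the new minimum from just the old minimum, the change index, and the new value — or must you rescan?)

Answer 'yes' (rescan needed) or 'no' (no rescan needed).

Old min = -19 at index 0
Change at index 6: 9 -> -4
Index 6 was NOT the min. New min = min(-19, -4). No rescan of other elements needed.
Needs rescan: no

Answer: no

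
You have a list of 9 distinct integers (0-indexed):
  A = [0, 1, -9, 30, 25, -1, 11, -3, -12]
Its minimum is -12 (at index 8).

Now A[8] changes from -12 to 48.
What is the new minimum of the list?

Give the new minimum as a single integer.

Old min = -12 (at index 8)
Change: A[8] -12 -> 48
Changed element WAS the min. Need to check: is 48 still <= all others?
  Min of remaining elements: -9
  New min = min(48, -9) = -9

Answer: -9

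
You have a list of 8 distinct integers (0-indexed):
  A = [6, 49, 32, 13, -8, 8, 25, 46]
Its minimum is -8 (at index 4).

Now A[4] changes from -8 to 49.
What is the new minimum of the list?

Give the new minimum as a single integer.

Answer: 6

Derivation:
Old min = -8 (at index 4)
Change: A[4] -8 -> 49
Changed element WAS the min. Need to check: is 49 still <= all others?
  Min of remaining elements: 6
  New min = min(49, 6) = 6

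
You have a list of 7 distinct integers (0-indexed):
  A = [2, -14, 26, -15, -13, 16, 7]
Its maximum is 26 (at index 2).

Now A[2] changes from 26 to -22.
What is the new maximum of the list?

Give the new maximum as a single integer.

Answer: 16

Derivation:
Old max = 26 (at index 2)
Change: A[2] 26 -> -22
Changed element WAS the max -> may need rescan.
  Max of remaining elements: 16
  New max = max(-22, 16) = 16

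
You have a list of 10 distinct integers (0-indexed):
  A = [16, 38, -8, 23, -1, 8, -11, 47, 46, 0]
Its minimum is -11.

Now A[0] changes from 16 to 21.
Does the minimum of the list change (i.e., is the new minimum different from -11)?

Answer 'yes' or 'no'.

Old min = -11
Change: A[0] 16 -> 21
Changed element was NOT the min; min changes only if 21 < -11.
New min = -11; changed? no

Answer: no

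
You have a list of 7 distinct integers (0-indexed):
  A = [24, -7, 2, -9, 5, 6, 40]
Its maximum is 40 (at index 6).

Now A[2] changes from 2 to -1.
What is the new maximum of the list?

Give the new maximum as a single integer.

Answer: 40

Derivation:
Old max = 40 (at index 6)
Change: A[2] 2 -> -1
Changed element was NOT the old max.
  New max = max(old_max, new_val) = max(40, -1) = 40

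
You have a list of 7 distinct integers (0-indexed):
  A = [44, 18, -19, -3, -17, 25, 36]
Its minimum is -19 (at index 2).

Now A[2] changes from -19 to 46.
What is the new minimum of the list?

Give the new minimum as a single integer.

Answer: -17

Derivation:
Old min = -19 (at index 2)
Change: A[2] -19 -> 46
Changed element WAS the min. Need to check: is 46 still <= all others?
  Min of remaining elements: -17
  New min = min(46, -17) = -17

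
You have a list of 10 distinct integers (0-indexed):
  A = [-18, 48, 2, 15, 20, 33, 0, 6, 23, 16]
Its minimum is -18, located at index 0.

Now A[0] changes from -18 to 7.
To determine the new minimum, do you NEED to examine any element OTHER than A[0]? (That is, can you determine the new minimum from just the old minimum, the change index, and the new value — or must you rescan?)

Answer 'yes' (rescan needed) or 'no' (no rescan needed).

Old min = -18 at index 0
Change at index 0: -18 -> 7
Index 0 WAS the min and new value 7 > old min -18. Must rescan other elements to find the new min.
Needs rescan: yes

Answer: yes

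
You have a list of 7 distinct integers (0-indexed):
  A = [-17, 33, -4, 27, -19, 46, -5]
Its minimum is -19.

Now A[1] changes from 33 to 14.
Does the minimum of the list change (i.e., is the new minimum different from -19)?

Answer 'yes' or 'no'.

Old min = -19
Change: A[1] 33 -> 14
Changed element was NOT the min; min changes only if 14 < -19.
New min = -19; changed? no

Answer: no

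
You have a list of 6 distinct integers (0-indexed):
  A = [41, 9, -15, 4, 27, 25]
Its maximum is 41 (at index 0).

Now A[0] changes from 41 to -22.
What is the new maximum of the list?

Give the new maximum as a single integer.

Answer: 27

Derivation:
Old max = 41 (at index 0)
Change: A[0] 41 -> -22
Changed element WAS the max -> may need rescan.
  Max of remaining elements: 27
  New max = max(-22, 27) = 27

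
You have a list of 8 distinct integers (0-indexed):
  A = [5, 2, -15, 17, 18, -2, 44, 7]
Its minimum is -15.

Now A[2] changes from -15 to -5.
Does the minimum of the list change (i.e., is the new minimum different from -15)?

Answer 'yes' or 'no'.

Answer: yes

Derivation:
Old min = -15
Change: A[2] -15 -> -5
Changed element was the min; new min must be rechecked.
New min = -5; changed? yes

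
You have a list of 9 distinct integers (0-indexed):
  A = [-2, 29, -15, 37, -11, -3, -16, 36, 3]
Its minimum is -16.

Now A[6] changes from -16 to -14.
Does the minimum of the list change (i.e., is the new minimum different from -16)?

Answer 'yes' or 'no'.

Old min = -16
Change: A[6] -16 -> -14
Changed element was the min; new min must be rechecked.
New min = -15; changed? yes

Answer: yes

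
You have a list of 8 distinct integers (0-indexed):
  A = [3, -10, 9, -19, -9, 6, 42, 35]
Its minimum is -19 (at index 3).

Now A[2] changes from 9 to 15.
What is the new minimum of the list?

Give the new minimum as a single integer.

Old min = -19 (at index 3)
Change: A[2] 9 -> 15
Changed element was NOT the old min.
  New min = min(old_min, new_val) = min(-19, 15) = -19

Answer: -19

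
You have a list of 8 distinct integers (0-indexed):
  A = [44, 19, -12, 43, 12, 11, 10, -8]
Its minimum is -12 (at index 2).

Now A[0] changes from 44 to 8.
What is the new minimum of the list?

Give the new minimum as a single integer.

Answer: -12

Derivation:
Old min = -12 (at index 2)
Change: A[0] 44 -> 8
Changed element was NOT the old min.
  New min = min(old_min, new_val) = min(-12, 8) = -12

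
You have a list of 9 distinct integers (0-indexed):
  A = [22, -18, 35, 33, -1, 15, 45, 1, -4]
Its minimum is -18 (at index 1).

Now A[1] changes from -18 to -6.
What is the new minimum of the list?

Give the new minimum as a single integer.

Old min = -18 (at index 1)
Change: A[1] -18 -> -6
Changed element WAS the min. Need to check: is -6 still <= all others?
  Min of remaining elements: -4
  New min = min(-6, -4) = -6

Answer: -6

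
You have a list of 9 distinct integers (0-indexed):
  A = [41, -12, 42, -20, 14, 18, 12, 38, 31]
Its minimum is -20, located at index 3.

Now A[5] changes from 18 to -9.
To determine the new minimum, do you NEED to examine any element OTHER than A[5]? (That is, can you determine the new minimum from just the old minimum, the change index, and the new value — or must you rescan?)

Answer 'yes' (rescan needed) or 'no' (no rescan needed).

Answer: no

Derivation:
Old min = -20 at index 3
Change at index 5: 18 -> -9
Index 5 was NOT the min. New min = min(-20, -9). No rescan of other elements needed.
Needs rescan: no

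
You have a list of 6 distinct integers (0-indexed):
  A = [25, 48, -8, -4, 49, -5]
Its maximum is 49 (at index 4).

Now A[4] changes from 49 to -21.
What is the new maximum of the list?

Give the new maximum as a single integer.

Old max = 49 (at index 4)
Change: A[4] 49 -> -21
Changed element WAS the max -> may need rescan.
  Max of remaining elements: 48
  New max = max(-21, 48) = 48

Answer: 48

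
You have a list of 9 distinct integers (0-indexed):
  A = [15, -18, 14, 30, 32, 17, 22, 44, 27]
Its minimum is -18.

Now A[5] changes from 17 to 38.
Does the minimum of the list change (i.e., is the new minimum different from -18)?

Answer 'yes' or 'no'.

Answer: no

Derivation:
Old min = -18
Change: A[5] 17 -> 38
Changed element was NOT the min; min changes only if 38 < -18.
New min = -18; changed? no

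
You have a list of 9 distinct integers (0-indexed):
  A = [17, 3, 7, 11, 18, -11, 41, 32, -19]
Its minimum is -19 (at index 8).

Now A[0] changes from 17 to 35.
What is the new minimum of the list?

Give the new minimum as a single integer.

Answer: -19

Derivation:
Old min = -19 (at index 8)
Change: A[0] 17 -> 35
Changed element was NOT the old min.
  New min = min(old_min, new_val) = min(-19, 35) = -19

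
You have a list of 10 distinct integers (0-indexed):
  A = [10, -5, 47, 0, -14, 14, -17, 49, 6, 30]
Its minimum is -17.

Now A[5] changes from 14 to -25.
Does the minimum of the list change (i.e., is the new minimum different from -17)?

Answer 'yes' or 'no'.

Answer: yes

Derivation:
Old min = -17
Change: A[5] 14 -> -25
Changed element was NOT the min; min changes only if -25 < -17.
New min = -25; changed? yes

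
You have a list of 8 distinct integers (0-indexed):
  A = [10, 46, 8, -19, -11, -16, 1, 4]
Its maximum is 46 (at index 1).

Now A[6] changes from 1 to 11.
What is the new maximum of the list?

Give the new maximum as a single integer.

Old max = 46 (at index 1)
Change: A[6] 1 -> 11
Changed element was NOT the old max.
  New max = max(old_max, new_val) = max(46, 11) = 46

Answer: 46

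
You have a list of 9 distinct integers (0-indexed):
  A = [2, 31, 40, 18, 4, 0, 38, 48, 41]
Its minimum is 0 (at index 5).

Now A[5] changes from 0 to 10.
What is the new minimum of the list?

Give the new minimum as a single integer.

Old min = 0 (at index 5)
Change: A[5] 0 -> 10
Changed element WAS the min. Need to check: is 10 still <= all others?
  Min of remaining elements: 2
  New min = min(10, 2) = 2

Answer: 2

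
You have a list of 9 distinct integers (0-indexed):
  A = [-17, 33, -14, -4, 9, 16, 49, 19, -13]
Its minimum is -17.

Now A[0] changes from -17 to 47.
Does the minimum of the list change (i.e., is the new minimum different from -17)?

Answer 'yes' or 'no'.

Answer: yes

Derivation:
Old min = -17
Change: A[0] -17 -> 47
Changed element was the min; new min must be rechecked.
New min = -14; changed? yes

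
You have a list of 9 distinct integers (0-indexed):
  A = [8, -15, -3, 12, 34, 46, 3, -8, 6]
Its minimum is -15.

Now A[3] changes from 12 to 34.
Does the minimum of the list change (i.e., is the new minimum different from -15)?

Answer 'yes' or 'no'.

Answer: no

Derivation:
Old min = -15
Change: A[3] 12 -> 34
Changed element was NOT the min; min changes only if 34 < -15.
New min = -15; changed? no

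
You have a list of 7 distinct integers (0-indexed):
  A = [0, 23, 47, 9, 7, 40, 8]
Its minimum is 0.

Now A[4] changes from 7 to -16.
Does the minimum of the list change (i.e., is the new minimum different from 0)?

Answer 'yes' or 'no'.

Old min = 0
Change: A[4] 7 -> -16
Changed element was NOT the min; min changes only if -16 < 0.
New min = -16; changed? yes

Answer: yes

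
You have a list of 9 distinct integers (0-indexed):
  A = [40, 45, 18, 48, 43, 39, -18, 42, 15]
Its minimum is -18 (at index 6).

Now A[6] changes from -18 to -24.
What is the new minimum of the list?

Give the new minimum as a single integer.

Answer: -24

Derivation:
Old min = -18 (at index 6)
Change: A[6] -18 -> -24
Changed element WAS the min. Need to check: is -24 still <= all others?
  Min of remaining elements: 15
  New min = min(-24, 15) = -24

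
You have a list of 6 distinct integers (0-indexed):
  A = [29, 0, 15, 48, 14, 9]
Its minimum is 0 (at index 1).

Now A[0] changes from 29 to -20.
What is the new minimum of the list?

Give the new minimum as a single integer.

Old min = 0 (at index 1)
Change: A[0] 29 -> -20
Changed element was NOT the old min.
  New min = min(old_min, new_val) = min(0, -20) = -20

Answer: -20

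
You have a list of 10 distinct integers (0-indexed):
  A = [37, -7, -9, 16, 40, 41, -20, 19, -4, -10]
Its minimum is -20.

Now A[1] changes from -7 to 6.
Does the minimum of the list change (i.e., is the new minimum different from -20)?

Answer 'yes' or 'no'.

Answer: no

Derivation:
Old min = -20
Change: A[1] -7 -> 6
Changed element was NOT the min; min changes only if 6 < -20.
New min = -20; changed? no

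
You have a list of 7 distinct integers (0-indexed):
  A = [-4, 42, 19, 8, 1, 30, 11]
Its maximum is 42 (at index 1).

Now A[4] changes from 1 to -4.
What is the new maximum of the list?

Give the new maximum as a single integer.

Old max = 42 (at index 1)
Change: A[4] 1 -> -4
Changed element was NOT the old max.
  New max = max(old_max, new_val) = max(42, -4) = 42

Answer: 42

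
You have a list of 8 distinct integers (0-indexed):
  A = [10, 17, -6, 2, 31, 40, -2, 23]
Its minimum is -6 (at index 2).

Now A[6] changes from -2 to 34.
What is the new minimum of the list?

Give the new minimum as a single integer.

Answer: -6

Derivation:
Old min = -6 (at index 2)
Change: A[6] -2 -> 34
Changed element was NOT the old min.
  New min = min(old_min, new_val) = min(-6, 34) = -6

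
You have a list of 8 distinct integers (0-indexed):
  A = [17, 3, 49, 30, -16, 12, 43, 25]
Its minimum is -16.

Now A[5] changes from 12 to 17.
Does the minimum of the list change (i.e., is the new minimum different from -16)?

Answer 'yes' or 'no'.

Answer: no

Derivation:
Old min = -16
Change: A[5] 12 -> 17
Changed element was NOT the min; min changes only if 17 < -16.
New min = -16; changed? no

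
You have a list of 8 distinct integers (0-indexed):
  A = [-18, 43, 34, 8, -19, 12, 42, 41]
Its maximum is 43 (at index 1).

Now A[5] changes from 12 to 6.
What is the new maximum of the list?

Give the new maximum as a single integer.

Old max = 43 (at index 1)
Change: A[5] 12 -> 6
Changed element was NOT the old max.
  New max = max(old_max, new_val) = max(43, 6) = 43

Answer: 43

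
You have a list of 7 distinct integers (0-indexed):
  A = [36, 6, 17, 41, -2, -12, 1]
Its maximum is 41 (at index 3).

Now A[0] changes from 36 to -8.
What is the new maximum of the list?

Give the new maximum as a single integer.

Answer: 41

Derivation:
Old max = 41 (at index 3)
Change: A[0] 36 -> -8
Changed element was NOT the old max.
  New max = max(old_max, new_val) = max(41, -8) = 41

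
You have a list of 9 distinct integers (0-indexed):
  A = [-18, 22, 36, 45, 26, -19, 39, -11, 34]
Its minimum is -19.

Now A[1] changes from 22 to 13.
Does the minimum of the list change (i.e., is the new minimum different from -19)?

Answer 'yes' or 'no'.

Answer: no

Derivation:
Old min = -19
Change: A[1] 22 -> 13
Changed element was NOT the min; min changes only if 13 < -19.
New min = -19; changed? no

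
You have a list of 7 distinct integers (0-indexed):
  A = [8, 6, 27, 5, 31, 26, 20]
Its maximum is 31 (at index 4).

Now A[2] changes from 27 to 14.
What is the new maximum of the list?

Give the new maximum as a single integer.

Old max = 31 (at index 4)
Change: A[2] 27 -> 14
Changed element was NOT the old max.
  New max = max(old_max, new_val) = max(31, 14) = 31

Answer: 31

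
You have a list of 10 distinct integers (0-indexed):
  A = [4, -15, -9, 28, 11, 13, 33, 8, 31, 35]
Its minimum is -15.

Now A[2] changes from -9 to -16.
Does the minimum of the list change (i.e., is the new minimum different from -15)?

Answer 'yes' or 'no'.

Old min = -15
Change: A[2] -9 -> -16
Changed element was NOT the min; min changes only if -16 < -15.
New min = -16; changed? yes

Answer: yes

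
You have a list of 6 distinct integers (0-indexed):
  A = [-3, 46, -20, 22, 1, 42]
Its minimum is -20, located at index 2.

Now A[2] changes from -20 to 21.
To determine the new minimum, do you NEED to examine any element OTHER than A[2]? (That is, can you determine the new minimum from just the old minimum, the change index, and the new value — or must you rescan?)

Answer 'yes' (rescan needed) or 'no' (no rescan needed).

Answer: yes

Derivation:
Old min = -20 at index 2
Change at index 2: -20 -> 21
Index 2 WAS the min and new value 21 > old min -20. Must rescan other elements to find the new min.
Needs rescan: yes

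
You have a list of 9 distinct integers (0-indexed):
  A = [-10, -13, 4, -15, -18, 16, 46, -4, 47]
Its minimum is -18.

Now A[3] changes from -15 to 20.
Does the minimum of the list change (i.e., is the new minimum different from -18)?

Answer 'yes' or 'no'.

Old min = -18
Change: A[3] -15 -> 20
Changed element was NOT the min; min changes only if 20 < -18.
New min = -18; changed? no

Answer: no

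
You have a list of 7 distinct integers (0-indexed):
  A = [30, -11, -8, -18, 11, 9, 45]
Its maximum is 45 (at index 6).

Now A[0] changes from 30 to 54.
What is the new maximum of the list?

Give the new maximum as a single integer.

Answer: 54

Derivation:
Old max = 45 (at index 6)
Change: A[0] 30 -> 54
Changed element was NOT the old max.
  New max = max(old_max, new_val) = max(45, 54) = 54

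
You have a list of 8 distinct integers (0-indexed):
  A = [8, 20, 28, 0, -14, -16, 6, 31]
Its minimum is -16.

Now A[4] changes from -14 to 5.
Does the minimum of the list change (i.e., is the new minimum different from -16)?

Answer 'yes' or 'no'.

Answer: no

Derivation:
Old min = -16
Change: A[4] -14 -> 5
Changed element was NOT the min; min changes only if 5 < -16.
New min = -16; changed? no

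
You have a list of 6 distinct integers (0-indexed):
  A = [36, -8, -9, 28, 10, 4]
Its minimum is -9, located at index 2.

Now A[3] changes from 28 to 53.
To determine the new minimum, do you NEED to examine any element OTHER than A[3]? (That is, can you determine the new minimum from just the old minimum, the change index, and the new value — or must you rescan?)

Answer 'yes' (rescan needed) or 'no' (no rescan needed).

Answer: no

Derivation:
Old min = -9 at index 2
Change at index 3: 28 -> 53
Index 3 was NOT the min. New min = min(-9, 53). No rescan of other elements needed.
Needs rescan: no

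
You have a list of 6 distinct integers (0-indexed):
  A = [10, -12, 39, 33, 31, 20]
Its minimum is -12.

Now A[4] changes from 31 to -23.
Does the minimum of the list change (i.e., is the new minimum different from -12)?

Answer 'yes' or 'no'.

Answer: yes

Derivation:
Old min = -12
Change: A[4] 31 -> -23
Changed element was NOT the min; min changes only if -23 < -12.
New min = -23; changed? yes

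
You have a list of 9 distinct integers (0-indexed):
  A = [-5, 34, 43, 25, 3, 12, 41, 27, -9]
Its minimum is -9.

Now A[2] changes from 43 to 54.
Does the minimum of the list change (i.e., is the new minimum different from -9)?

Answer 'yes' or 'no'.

Old min = -9
Change: A[2] 43 -> 54
Changed element was NOT the min; min changes only if 54 < -9.
New min = -9; changed? no

Answer: no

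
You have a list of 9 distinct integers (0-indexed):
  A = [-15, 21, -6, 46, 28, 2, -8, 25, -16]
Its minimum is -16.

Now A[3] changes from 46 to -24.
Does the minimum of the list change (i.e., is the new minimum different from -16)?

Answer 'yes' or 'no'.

Old min = -16
Change: A[3] 46 -> -24
Changed element was NOT the min; min changes only if -24 < -16.
New min = -24; changed? yes

Answer: yes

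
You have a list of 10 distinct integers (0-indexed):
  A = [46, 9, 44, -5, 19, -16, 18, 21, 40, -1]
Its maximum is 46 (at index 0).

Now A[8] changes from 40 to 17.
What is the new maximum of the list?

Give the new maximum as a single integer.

Old max = 46 (at index 0)
Change: A[8] 40 -> 17
Changed element was NOT the old max.
  New max = max(old_max, new_val) = max(46, 17) = 46

Answer: 46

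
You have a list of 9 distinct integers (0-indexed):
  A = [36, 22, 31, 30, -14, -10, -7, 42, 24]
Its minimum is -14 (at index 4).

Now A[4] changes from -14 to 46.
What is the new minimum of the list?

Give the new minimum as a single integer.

Old min = -14 (at index 4)
Change: A[4] -14 -> 46
Changed element WAS the min. Need to check: is 46 still <= all others?
  Min of remaining elements: -10
  New min = min(46, -10) = -10

Answer: -10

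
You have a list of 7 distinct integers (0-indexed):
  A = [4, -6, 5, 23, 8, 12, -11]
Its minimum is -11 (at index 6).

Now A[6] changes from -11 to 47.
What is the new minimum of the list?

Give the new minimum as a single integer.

Old min = -11 (at index 6)
Change: A[6] -11 -> 47
Changed element WAS the min. Need to check: is 47 still <= all others?
  Min of remaining elements: -6
  New min = min(47, -6) = -6

Answer: -6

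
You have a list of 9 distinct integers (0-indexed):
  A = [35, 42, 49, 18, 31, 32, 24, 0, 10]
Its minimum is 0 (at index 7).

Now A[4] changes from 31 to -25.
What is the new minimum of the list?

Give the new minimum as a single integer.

Answer: -25

Derivation:
Old min = 0 (at index 7)
Change: A[4] 31 -> -25
Changed element was NOT the old min.
  New min = min(old_min, new_val) = min(0, -25) = -25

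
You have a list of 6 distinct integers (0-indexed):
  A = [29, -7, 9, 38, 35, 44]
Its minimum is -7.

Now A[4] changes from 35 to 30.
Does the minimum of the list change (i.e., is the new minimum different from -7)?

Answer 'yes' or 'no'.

Old min = -7
Change: A[4] 35 -> 30
Changed element was NOT the min; min changes only if 30 < -7.
New min = -7; changed? no

Answer: no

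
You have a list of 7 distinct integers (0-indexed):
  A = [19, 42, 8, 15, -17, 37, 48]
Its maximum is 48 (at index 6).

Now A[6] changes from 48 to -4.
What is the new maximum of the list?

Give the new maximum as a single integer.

Answer: 42

Derivation:
Old max = 48 (at index 6)
Change: A[6] 48 -> -4
Changed element WAS the max -> may need rescan.
  Max of remaining elements: 42
  New max = max(-4, 42) = 42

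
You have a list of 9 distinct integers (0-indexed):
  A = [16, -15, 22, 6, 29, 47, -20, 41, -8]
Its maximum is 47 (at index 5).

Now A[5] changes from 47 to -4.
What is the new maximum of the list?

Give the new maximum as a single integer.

Old max = 47 (at index 5)
Change: A[5] 47 -> -4
Changed element WAS the max -> may need rescan.
  Max of remaining elements: 41
  New max = max(-4, 41) = 41

Answer: 41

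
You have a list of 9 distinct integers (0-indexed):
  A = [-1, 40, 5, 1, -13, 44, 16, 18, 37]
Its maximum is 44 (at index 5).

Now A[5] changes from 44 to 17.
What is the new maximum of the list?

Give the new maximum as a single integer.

Old max = 44 (at index 5)
Change: A[5] 44 -> 17
Changed element WAS the max -> may need rescan.
  Max of remaining elements: 40
  New max = max(17, 40) = 40

Answer: 40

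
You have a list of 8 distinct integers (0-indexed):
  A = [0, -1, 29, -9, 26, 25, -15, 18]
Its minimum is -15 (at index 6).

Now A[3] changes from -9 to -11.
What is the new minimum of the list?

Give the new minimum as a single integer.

Old min = -15 (at index 6)
Change: A[3] -9 -> -11
Changed element was NOT the old min.
  New min = min(old_min, new_val) = min(-15, -11) = -15

Answer: -15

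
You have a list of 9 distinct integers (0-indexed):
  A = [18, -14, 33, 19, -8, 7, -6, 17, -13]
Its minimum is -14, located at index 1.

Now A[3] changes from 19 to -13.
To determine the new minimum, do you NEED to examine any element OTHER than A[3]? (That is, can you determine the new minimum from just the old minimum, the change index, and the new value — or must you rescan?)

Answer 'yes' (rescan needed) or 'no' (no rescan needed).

Old min = -14 at index 1
Change at index 3: 19 -> -13
Index 3 was NOT the min. New min = min(-14, -13). No rescan of other elements needed.
Needs rescan: no

Answer: no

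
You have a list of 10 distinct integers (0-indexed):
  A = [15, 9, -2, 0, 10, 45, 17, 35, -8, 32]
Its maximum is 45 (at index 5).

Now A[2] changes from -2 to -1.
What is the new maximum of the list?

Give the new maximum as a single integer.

Answer: 45

Derivation:
Old max = 45 (at index 5)
Change: A[2] -2 -> -1
Changed element was NOT the old max.
  New max = max(old_max, new_val) = max(45, -1) = 45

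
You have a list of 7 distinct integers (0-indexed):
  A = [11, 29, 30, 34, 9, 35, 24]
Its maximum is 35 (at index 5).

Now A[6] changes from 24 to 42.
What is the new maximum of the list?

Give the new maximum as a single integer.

Old max = 35 (at index 5)
Change: A[6] 24 -> 42
Changed element was NOT the old max.
  New max = max(old_max, new_val) = max(35, 42) = 42

Answer: 42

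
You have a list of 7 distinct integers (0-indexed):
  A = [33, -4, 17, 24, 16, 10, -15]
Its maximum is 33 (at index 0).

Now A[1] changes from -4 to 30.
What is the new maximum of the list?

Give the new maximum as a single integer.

Old max = 33 (at index 0)
Change: A[1] -4 -> 30
Changed element was NOT the old max.
  New max = max(old_max, new_val) = max(33, 30) = 33

Answer: 33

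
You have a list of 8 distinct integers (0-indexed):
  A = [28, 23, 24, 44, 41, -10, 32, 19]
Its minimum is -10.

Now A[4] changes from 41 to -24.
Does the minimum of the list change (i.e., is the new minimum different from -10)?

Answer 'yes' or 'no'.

Answer: yes

Derivation:
Old min = -10
Change: A[4] 41 -> -24
Changed element was NOT the min; min changes only if -24 < -10.
New min = -24; changed? yes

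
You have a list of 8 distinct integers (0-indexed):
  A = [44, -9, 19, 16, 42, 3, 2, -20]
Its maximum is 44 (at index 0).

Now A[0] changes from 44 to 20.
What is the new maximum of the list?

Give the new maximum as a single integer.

Old max = 44 (at index 0)
Change: A[0] 44 -> 20
Changed element WAS the max -> may need rescan.
  Max of remaining elements: 42
  New max = max(20, 42) = 42

Answer: 42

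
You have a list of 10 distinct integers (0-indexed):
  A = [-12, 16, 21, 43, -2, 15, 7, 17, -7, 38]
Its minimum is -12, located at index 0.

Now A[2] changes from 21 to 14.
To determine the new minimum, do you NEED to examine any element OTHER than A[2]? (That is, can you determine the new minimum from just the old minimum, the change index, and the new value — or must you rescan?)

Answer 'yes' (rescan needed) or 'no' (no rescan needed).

Answer: no

Derivation:
Old min = -12 at index 0
Change at index 2: 21 -> 14
Index 2 was NOT the min. New min = min(-12, 14). No rescan of other elements needed.
Needs rescan: no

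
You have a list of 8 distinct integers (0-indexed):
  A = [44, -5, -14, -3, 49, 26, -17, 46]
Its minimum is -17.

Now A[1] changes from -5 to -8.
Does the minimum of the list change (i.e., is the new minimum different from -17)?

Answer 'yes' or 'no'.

Old min = -17
Change: A[1] -5 -> -8
Changed element was NOT the min; min changes only if -8 < -17.
New min = -17; changed? no

Answer: no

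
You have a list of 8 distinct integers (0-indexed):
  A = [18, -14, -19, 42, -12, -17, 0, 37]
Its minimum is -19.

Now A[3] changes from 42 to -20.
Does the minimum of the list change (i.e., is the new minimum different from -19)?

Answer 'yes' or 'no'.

Answer: yes

Derivation:
Old min = -19
Change: A[3] 42 -> -20
Changed element was NOT the min; min changes only if -20 < -19.
New min = -20; changed? yes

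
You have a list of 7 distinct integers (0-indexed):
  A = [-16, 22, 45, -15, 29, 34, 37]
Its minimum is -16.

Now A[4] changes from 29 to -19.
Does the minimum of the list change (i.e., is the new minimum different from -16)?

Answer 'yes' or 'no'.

Old min = -16
Change: A[4] 29 -> -19
Changed element was NOT the min; min changes only if -19 < -16.
New min = -19; changed? yes

Answer: yes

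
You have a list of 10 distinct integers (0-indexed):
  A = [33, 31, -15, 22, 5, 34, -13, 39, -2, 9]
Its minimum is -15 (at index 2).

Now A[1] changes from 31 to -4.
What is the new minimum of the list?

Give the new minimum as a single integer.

Answer: -15

Derivation:
Old min = -15 (at index 2)
Change: A[1] 31 -> -4
Changed element was NOT the old min.
  New min = min(old_min, new_val) = min(-15, -4) = -15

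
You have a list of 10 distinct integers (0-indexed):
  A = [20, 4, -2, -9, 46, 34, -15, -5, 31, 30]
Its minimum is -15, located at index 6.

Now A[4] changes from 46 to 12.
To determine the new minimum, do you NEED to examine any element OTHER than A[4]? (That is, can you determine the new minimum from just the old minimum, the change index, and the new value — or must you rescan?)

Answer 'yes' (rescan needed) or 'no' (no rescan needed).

Answer: no

Derivation:
Old min = -15 at index 6
Change at index 4: 46 -> 12
Index 4 was NOT the min. New min = min(-15, 12). No rescan of other elements needed.
Needs rescan: no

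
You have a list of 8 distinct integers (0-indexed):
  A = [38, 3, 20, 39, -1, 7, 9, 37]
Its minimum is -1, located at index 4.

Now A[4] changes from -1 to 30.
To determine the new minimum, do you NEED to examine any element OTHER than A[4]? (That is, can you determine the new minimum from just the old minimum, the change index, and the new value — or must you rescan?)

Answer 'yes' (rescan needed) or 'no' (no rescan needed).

Old min = -1 at index 4
Change at index 4: -1 -> 30
Index 4 WAS the min and new value 30 > old min -1. Must rescan other elements to find the new min.
Needs rescan: yes

Answer: yes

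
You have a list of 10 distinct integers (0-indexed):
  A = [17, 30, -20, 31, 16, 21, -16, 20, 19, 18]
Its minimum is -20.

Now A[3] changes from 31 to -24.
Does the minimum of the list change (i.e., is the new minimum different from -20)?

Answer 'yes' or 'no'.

Answer: yes

Derivation:
Old min = -20
Change: A[3] 31 -> -24
Changed element was NOT the min; min changes only if -24 < -20.
New min = -24; changed? yes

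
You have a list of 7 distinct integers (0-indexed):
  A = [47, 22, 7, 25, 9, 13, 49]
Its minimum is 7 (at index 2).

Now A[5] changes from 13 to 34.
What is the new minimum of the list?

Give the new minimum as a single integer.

Old min = 7 (at index 2)
Change: A[5] 13 -> 34
Changed element was NOT the old min.
  New min = min(old_min, new_val) = min(7, 34) = 7

Answer: 7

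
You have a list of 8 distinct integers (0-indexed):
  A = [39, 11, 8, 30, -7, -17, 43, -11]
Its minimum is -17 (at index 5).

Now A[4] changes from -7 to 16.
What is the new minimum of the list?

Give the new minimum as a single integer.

Old min = -17 (at index 5)
Change: A[4] -7 -> 16
Changed element was NOT the old min.
  New min = min(old_min, new_val) = min(-17, 16) = -17

Answer: -17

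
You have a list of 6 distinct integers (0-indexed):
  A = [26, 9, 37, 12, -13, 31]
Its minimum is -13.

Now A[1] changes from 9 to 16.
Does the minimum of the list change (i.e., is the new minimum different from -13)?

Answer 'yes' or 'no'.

Answer: no

Derivation:
Old min = -13
Change: A[1] 9 -> 16
Changed element was NOT the min; min changes only if 16 < -13.
New min = -13; changed? no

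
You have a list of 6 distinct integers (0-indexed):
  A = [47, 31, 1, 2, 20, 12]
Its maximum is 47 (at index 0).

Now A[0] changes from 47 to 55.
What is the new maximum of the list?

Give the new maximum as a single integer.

Answer: 55

Derivation:
Old max = 47 (at index 0)
Change: A[0] 47 -> 55
Changed element WAS the max -> may need rescan.
  Max of remaining elements: 31
  New max = max(55, 31) = 55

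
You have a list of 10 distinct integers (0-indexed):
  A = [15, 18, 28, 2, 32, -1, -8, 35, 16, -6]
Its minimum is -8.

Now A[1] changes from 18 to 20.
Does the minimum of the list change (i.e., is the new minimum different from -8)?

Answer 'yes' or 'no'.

Old min = -8
Change: A[1] 18 -> 20
Changed element was NOT the min; min changes only if 20 < -8.
New min = -8; changed? no

Answer: no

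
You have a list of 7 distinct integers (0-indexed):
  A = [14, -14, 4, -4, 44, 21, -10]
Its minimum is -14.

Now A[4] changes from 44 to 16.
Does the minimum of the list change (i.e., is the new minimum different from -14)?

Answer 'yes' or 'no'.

Answer: no

Derivation:
Old min = -14
Change: A[4] 44 -> 16
Changed element was NOT the min; min changes only if 16 < -14.
New min = -14; changed? no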